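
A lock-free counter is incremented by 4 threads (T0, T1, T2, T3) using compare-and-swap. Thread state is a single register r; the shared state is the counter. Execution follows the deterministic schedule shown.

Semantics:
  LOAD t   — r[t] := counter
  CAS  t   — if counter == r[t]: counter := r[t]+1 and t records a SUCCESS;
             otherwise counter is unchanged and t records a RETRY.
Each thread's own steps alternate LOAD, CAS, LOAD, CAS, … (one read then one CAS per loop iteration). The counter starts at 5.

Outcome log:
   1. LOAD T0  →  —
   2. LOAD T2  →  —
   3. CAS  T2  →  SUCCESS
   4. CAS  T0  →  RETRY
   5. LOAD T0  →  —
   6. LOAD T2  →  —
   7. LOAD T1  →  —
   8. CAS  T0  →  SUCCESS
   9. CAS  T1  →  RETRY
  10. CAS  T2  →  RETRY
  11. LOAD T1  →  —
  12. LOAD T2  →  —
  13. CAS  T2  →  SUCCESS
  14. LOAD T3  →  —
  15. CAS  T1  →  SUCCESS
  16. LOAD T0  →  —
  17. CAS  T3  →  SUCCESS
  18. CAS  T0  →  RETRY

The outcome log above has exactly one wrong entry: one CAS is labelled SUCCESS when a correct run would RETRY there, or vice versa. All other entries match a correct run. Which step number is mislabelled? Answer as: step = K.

Correct run:
1. LOAD T0 → mem=5 r[T0]=5 [LOAD]
2. LOAD T2 → mem=5 r[T2]=5 [LOAD]
3. CAS T2 → mem=6 r[T2]=5 [OK]
4. CAS T0 → mem=6 r[T0]=5 [RETRY]
5. LOAD T0 → mem=6 r[T0]=6 [LOAD]
6. LOAD T2 → mem=6 r[T2]=6 [LOAD]
7. LOAD T1 → mem=6 r[T1]=6 [LOAD]
8. CAS T0 → mem=7 r[T0]=6 [OK]
9. CAS T1 → mem=7 r[T1]=6 [RETRY]
10. CAS T2 → mem=7 r[T2]=6 [RETRY]
11. LOAD T1 → mem=7 r[T1]=7 [LOAD]
12. LOAD T2 → mem=7 r[T2]=7 [LOAD]
13. CAS T2 → mem=8 r[T2]=7 [OK]
14. LOAD T3 → mem=8 r[T3]=8 [LOAD]
15. CAS T1 → mem=8 r[T1]=7 [RETRY]
16. LOAD T0 → mem=8 r[T0]=8 [LOAD]
17. CAS T3 → mem=9 r[T3]=8 [OK]
18. CAS T0 → mem=9 r[T0]=8 [RETRY]
Log disagrees first at step 15.

step = 15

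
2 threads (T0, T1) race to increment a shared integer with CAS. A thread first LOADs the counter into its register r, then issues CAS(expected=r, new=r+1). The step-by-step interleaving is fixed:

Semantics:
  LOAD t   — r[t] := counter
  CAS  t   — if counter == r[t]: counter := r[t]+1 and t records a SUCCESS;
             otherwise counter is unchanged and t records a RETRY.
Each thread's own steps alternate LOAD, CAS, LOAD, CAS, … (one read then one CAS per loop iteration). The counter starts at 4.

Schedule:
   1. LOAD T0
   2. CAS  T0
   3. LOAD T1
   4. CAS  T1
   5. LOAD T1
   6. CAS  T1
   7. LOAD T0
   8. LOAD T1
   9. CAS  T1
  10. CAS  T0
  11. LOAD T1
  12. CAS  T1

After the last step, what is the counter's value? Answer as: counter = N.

1. LOAD T0 → mem=4 r[T0]=4 [LOAD]
2. CAS T0 → mem=5 r[T0]=4 [OK]
3. LOAD T1 → mem=5 r[T1]=5 [LOAD]
4. CAS T1 → mem=6 r[T1]=5 [OK]
5. LOAD T1 → mem=6 r[T1]=6 [LOAD]
6. CAS T1 → mem=7 r[T1]=6 [OK]
7. LOAD T0 → mem=7 r[T0]=7 [LOAD]
8. LOAD T1 → mem=7 r[T1]=7 [LOAD]
9. CAS T1 → mem=8 r[T1]=7 [OK]
10. CAS T0 → mem=8 r[T0]=7 [RETRY]
11. LOAD T1 → mem=8 r[T1]=8 [LOAD]
12. CAS T1 → mem=9 r[T1]=8 [OK]

counter = 9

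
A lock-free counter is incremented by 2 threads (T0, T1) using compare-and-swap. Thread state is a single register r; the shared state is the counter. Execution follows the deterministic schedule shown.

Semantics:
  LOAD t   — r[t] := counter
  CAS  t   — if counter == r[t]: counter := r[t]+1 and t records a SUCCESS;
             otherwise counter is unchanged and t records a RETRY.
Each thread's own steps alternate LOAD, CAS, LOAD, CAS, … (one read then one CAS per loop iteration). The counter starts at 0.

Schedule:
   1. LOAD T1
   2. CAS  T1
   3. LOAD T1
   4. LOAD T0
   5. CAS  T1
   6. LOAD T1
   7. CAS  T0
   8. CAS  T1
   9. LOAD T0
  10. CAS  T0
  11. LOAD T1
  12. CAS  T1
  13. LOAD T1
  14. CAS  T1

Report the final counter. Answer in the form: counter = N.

#1 T1 reads 0
#2 T1 CAS(0→1) writes; counter now 1
#3 T1 reads 1
#4 T0 reads 1
#5 T1 CAS(1→2) writes; counter now 2
#6 T1 reads 2
#7 T0 CAS(1→2) fails; counter now 2
#8 T1 CAS(2→3) writes; counter now 3
#9 T0 reads 3
#10 T0 CAS(3→4) writes; counter now 4
#11 T1 reads 4
#12 T1 CAS(4→5) writes; counter now 5
#13 T1 reads 5
#14 T1 CAS(5→6) writes; counter now 6

counter = 6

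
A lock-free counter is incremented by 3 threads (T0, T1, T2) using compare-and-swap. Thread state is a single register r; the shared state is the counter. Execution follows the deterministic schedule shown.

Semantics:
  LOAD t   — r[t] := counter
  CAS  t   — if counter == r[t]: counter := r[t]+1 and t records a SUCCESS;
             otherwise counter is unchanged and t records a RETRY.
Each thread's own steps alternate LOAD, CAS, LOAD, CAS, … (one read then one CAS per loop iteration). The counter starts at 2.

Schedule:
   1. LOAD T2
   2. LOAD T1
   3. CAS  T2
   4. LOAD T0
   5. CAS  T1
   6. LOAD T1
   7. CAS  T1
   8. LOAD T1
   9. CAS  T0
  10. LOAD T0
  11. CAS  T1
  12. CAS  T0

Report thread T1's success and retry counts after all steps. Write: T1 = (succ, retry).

T2 LOAD — after: cnt=2, r=2 — load
T1 LOAD — after: cnt=2, r=2 — load
T2 CAS — after: cnt=3, r=2 — ok
T0 LOAD — after: cnt=3, r=3 — load
T1 CAS — after: cnt=3, r=2 — retry
T1 LOAD — after: cnt=3, r=3 — load
T1 CAS — after: cnt=4, r=3 — ok
T1 LOAD — after: cnt=4, r=4 — load
T0 CAS — after: cnt=4, r=3 — retry
T0 LOAD — after: cnt=4, r=4 — load
T1 CAS — after: cnt=5, r=4 — ok
T0 CAS — after: cnt=5, r=4 — retry

T1 = (2, 1)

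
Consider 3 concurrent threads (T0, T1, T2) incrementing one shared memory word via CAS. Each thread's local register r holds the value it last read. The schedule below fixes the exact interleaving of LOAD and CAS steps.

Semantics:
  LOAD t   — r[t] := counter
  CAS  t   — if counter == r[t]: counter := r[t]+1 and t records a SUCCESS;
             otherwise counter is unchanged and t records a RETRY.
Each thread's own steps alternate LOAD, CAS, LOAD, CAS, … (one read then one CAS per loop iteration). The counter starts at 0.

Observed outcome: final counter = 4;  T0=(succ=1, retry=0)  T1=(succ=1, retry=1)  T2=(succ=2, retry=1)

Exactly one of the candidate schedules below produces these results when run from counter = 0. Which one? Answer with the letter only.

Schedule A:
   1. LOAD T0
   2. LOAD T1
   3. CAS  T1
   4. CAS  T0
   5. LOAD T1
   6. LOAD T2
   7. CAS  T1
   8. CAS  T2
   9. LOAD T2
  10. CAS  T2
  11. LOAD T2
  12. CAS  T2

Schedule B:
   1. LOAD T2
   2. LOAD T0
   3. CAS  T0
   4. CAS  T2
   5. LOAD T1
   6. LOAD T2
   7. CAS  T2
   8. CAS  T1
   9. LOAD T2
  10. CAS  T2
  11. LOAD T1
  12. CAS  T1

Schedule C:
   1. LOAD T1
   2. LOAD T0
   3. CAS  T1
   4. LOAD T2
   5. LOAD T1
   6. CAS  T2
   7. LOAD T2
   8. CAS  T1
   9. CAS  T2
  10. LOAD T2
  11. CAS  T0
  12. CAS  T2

B

Simulating candidate B:
step 1: T2 LOAD ⇒ load; ctr=0 reg=0
step 2: T0 LOAD ⇒ load; ctr=0 reg=0
step 3: T0 CAS ⇒ ok; ctr=1 reg=0
step 4: T2 CAS ⇒ retry; ctr=1 reg=0
step 5: T1 LOAD ⇒ load; ctr=1 reg=1
step 6: T2 LOAD ⇒ load; ctr=1 reg=1
step 7: T2 CAS ⇒ ok; ctr=2 reg=1
step 8: T1 CAS ⇒ retry; ctr=2 reg=1
step 9: T2 LOAD ⇒ load; ctr=2 reg=2
step 10: T2 CAS ⇒ ok; ctr=3 reg=2
step 11: T1 LOAD ⇒ load; ctr=3 reg=3
step 12: T1 CAS ⇒ ok; ctr=4 reg=3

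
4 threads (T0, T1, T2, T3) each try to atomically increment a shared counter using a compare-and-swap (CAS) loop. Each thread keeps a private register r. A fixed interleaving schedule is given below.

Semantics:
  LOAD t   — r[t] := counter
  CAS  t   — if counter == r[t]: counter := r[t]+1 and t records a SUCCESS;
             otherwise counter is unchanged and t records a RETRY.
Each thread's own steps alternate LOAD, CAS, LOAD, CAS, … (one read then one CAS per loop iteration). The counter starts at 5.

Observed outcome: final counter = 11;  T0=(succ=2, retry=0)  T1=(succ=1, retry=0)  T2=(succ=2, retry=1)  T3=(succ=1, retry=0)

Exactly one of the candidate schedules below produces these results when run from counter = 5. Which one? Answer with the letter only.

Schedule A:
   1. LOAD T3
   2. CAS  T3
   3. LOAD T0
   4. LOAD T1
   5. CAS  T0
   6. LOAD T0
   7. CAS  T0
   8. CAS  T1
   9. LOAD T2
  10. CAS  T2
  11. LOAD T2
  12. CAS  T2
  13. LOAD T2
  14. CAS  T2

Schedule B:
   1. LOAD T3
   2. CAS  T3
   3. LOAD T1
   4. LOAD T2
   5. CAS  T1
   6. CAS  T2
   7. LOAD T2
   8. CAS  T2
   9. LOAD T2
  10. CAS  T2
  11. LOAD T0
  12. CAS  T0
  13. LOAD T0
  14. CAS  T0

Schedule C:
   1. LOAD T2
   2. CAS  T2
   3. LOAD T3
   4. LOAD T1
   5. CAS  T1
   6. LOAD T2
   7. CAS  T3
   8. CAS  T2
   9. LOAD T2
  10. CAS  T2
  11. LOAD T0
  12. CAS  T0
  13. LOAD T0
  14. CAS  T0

Run B:
   1) LOAD T3:  M=5  r_T3=5
   2) CAS  T3:  M=6  r_T3=5 ✓
   3) LOAD T1:  M=6  r_T1=6
   4) LOAD T2:  M=6  r_T2=6
   5) CAS  T1:  M=7  r_T1=6 ✓
   6) CAS  T2:  M=7  r_T2=6 ✗
   7) LOAD T2:  M=7  r_T2=7
   8) CAS  T2:  M=8  r_T2=7 ✓
   9) LOAD T2:  M=8  r_T2=8
  10) CAS  T2:  M=9  r_T2=8 ✓
  11) LOAD T0:  M=9  r_T0=9
  12) CAS  T0:  M=10  r_T0=9 ✓
  13) LOAD T0:  M=10  r_T0=10
  14) CAS  T0:  M=11  r_T0=10 ✓

B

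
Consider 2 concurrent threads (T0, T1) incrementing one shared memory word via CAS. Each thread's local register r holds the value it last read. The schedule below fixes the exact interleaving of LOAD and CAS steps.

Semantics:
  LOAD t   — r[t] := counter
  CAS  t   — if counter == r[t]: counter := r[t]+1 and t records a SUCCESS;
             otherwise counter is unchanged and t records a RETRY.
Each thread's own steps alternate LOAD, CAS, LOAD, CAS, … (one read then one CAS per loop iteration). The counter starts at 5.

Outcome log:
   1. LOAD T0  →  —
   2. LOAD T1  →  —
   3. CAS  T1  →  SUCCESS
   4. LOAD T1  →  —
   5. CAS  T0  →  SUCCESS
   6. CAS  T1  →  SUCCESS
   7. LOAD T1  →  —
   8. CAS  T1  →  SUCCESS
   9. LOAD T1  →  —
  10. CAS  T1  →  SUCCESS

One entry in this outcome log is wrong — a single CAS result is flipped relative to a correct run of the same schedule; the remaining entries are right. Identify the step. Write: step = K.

Reference trace:
1. LOAD T0 → mem=5 r[T0]=5 [LOAD]
2. LOAD T1 → mem=5 r[T1]=5 [LOAD]
3. CAS T1 → mem=6 r[T1]=5 [OK]
4. LOAD T1 → mem=6 r[T1]=6 [LOAD]
5. CAS T0 → mem=6 r[T0]=5 [RETRY]
6. CAS T1 → mem=7 r[T1]=6 [OK]
7. LOAD T1 → mem=7 r[T1]=7 [LOAD]
8. CAS T1 → mem=8 r[T1]=7 [OK]
9. LOAD T1 → mem=8 r[T1]=8 [LOAD]
10. CAS T1 → mem=9 r[T1]=8 [OK]
Log disagrees first at step 5.

step = 5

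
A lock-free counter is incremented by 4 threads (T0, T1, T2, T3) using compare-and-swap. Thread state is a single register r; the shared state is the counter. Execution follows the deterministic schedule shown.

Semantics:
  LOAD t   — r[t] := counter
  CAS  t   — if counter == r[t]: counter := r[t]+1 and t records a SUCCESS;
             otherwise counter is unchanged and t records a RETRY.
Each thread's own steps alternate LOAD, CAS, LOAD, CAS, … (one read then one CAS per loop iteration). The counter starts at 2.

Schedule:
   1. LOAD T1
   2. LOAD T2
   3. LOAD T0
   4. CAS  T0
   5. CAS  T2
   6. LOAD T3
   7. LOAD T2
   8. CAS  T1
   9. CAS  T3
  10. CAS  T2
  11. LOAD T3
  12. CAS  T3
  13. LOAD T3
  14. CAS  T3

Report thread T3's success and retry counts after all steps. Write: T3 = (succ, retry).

   1) LOAD T1:  M=2  r_T1=2
   2) LOAD T2:  M=2  r_T2=2
   3) LOAD T0:  M=2  r_T0=2
   4) CAS  T0:  M=3  r_T0=2 ✓
   5) CAS  T2:  M=3  r_T2=2 ✗
   6) LOAD T3:  M=3  r_T3=3
   7) LOAD T2:  M=3  r_T2=3
   8) CAS  T1:  M=3  r_T1=2 ✗
   9) CAS  T3:  M=4  r_T3=3 ✓
  10) CAS  T2:  M=4  r_T2=3 ✗
  11) LOAD T3:  M=4  r_T3=4
  12) CAS  T3:  M=5  r_T3=4 ✓
  13) LOAD T3:  M=5  r_T3=5
  14) CAS  T3:  M=6  r_T3=5 ✓

T3 = (3, 0)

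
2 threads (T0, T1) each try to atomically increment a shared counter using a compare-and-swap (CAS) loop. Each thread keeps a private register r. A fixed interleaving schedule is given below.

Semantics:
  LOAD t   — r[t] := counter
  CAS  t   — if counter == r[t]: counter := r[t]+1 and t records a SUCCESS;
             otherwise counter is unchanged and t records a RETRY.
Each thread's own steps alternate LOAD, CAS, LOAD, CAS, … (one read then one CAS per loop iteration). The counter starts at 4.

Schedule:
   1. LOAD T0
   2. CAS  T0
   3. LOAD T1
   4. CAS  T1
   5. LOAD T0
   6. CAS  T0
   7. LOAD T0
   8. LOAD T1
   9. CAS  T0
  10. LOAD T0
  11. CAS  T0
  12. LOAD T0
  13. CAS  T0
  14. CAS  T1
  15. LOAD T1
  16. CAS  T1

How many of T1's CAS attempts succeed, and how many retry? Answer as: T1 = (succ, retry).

T1 = (2, 1)

#1 T0 reads 4
#2 T0 CAS(4→5) writes; counter now 5
#3 T1 reads 5
#4 T1 CAS(5→6) writes; counter now 6
#5 T0 reads 6
#6 T0 CAS(6→7) writes; counter now 7
#7 T0 reads 7
#8 T1 reads 7
#9 T0 CAS(7→8) writes; counter now 8
#10 T0 reads 8
#11 T0 CAS(8→9) writes; counter now 9
#12 T0 reads 9
#13 T0 CAS(9→10) writes; counter now 10
#14 T1 CAS(7→8) fails; counter now 10
#15 T1 reads 10
#16 T1 CAS(10→11) writes; counter now 11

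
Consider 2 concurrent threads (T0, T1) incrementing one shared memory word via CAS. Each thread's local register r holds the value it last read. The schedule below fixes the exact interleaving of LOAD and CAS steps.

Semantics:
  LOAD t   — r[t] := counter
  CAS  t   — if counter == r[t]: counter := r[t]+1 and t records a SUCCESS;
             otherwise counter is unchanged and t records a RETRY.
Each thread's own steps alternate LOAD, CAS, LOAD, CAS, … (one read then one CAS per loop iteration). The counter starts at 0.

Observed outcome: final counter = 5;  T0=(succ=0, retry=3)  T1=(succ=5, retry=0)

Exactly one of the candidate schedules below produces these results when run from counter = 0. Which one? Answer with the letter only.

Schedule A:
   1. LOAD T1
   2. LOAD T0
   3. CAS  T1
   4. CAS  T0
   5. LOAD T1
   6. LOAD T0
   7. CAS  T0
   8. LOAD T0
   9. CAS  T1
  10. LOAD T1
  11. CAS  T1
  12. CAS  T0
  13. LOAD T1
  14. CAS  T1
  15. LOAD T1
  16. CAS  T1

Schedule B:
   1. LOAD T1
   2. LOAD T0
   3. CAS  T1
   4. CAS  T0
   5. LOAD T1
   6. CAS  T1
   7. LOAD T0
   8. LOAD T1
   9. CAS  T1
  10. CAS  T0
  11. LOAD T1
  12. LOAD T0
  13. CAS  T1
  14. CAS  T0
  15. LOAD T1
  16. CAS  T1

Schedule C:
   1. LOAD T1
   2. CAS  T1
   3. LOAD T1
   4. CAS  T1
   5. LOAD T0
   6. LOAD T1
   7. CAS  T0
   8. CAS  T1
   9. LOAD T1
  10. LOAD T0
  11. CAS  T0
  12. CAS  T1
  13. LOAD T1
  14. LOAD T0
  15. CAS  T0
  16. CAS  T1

Tracing schedule B:
[1] T1.load  rd  (counter 0, T1.r 0)
[2] T0.load  rd  (counter 0, T0.r 0)
[3] T1.cas  hit  (counter 1, T1.r 0)
[4] T0.cas  miss  (counter 1, T0.r 0)
[5] T1.load  rd  (counter 1, T1.r 1)
[6] T1.cas  hit  (counter 2, T1.r 1)
[7] T0.load  rd  (counter 2, T0.r 2)
[8] T1.load  rd  (counter 2, T1.r 2)
[9] T1.cas  hit  (counter 3, T1.r 2)
[10] T0.cas  miss  (counter 3, T0.r 2)
[11] T1.load  rd  (counter 3, T1.r 3)
[12] T0.load  rd  (counter 3, T0.r 3)
[13] T1.cas  hit  (counter 4, T1.r 3)
[14] T0.cas  miss  (counter 4, T0.r 3)
[15] T1.load  rd  (counter 4, T1.r 4)
[16] T1.cas  hit  (counter 5, T1.r 4)

B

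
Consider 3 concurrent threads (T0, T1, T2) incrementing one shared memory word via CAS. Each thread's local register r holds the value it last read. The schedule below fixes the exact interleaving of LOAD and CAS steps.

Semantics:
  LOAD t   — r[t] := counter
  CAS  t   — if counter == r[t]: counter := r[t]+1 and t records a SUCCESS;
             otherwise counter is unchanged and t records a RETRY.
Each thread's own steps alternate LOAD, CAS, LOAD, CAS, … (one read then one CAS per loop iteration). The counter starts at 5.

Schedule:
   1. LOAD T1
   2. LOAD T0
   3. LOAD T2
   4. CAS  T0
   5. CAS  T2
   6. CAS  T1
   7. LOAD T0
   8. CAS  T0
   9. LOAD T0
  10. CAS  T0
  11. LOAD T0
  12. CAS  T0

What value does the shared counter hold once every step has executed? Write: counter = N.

counter = 9

T1 LOAD — after: cnt=5, r=5 — load
T0 LOAD — after: cnt=5, r=5 — load
T2 LOAD — after: cnt=5, r=5 — load
T0 CAS — after: cnt=6, r=5 — ok
T2 CAS — after: cnt=6, r=5 — retry
T1 CAS — after: cnt=6, r=5 — retry
T0 LOAD — after: cnt=6, r=6 — load
T0 CAS — after: cnt=7, r=6 — ok
T0 LOAD — after: cnt=7, r=7 — load
T0 CAS — after: cnt=8, r=7 — ok
T0 LOAD — after: cnt=8, r=8 — load
T0 CAS — after: cnt=9, r=8 — ok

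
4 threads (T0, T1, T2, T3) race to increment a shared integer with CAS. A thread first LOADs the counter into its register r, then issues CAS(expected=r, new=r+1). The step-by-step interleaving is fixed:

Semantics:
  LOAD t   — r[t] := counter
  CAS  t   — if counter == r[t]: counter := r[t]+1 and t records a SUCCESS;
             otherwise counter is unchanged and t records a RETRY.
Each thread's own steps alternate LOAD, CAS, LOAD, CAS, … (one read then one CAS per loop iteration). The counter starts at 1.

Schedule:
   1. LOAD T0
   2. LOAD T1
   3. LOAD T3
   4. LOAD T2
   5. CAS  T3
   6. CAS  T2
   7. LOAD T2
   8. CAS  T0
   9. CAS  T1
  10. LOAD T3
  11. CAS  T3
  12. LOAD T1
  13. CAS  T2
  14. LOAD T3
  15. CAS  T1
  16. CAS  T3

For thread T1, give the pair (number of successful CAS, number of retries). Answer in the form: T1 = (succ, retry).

T1 = (1, 1)

T0 LOAD — after: cnt=1, r=1 — load
T1 LOAD — after: cnt=1, r=1 — load
T3 LOAD — after: cnt=1, r=1 — load
T2 LOAD — after: cnt=1, r=1 — load
T3 CAS — after: cnt=2, r=1 — ok
T2 CAS — after: cnt=2, r=1 — retry
T2 LOAD — after: cnt=2, r=2 — load
T0 CAS — after: cnt=2, r=1 — retry
T1 CAS — after: cnt=2, r=1 — retry
T3 LOAD — after: cnt=2, r=2 — load
T3 CAS — after: cnt=3, r=2 — ok
T1 LOAD — after: cnt=3, r=3 — load
T2 CAS — after: cnt=3, r=2 — retry
T3 LOAD — after: cnt=3, r=3 — load
T1 CAS — after: cnt=4, r=3 — ok
T3 CAS — after: cnt=4, r=3 — retry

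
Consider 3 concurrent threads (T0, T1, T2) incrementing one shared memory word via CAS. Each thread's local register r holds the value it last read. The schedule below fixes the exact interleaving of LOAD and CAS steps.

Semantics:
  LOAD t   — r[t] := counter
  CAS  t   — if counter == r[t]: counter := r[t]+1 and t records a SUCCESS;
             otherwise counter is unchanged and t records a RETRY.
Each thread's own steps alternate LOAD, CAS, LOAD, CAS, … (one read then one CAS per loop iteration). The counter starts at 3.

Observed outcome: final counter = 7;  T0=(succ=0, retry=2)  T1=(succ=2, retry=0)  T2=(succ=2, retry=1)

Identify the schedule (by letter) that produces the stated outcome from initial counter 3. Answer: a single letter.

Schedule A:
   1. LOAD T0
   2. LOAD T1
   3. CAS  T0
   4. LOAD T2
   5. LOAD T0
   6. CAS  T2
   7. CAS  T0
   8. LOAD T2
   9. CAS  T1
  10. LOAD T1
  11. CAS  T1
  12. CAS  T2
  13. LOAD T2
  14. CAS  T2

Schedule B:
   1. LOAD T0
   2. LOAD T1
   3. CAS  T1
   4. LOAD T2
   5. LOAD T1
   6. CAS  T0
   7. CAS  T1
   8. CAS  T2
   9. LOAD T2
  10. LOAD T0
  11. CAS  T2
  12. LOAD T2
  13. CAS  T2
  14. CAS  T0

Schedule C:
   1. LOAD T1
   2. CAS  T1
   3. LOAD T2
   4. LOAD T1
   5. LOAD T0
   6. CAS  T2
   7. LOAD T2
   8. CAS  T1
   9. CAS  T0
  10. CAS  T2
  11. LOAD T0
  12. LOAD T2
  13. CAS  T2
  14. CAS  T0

Run B:
   1) LOAD T0:  M=3  r_T0=3
   2) LOAD T1:  M=3  r_T1=3
   3) CAS  T1:  M=4  r_T1=3 ✓
   4) LOAD T2:  M=4  r_T2=4
   5) LOAD T1:  M=4  r_T1=4
   6) CAS  T0:  M=4  r_T0=3 ✗
   7) CAS  T1:  M=5  r_T1=4 ✓
   8) CAS  T2:  M=5  r_T2=4 ✗
   9) LOAD T2:  M=5  r_T2=5
  10) LOAD T0:  M=5  r_T0=5
  11) CAS  T2:  M=6  r_T2=5 ✓
  12) LOAD T2:  M=6  r_T2=6
  13) CAS  T2:  M=7  r_T2=6 ✓
  14) CAS  T0:  M=7  r_T0=5 ✗

B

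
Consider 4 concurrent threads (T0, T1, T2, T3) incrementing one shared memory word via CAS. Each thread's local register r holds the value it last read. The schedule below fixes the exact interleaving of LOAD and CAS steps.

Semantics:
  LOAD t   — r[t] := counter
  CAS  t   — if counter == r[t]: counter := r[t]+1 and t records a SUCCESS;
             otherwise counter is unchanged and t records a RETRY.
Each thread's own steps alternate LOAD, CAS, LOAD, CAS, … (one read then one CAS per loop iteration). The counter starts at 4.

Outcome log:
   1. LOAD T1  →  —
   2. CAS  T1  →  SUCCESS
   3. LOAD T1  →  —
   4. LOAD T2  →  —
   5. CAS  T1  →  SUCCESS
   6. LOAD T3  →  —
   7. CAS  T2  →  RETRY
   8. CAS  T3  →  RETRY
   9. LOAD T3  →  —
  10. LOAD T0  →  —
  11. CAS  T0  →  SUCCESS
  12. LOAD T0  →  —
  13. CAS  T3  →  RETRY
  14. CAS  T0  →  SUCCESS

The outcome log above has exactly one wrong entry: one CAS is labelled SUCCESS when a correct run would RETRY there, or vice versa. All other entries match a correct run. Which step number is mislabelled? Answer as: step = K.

Reference trace:
[1] T1.load  rd  (counter 4, T1.r 4)
[2] T1.cas  hit  (counter 5, T1.r 4)
[3] T1.load  rd  (counter 5, T1.r 5)
[4] T2.load  rd  (counter 5, T2.r 5)
[5] T1.cas  hit  (counter 6, T1.r 5)
[6] T3.load  rd  (counter 6, T3.r 6)
[7] T2.cas  miss  (counter 6, T2.r 5)
[8] T3.cas  hit  (counter 7, T3.r 6)
[9] T3.load  rd  (counter 7, T3.r 7)
[10] T0.load  rd  (counter 7, T0.r 7)
[11] T0.cas  hit  (counter 8, T0.r 7)
[12] T0.load  rd  (counter 8, T0.r 8)
[13] T3.cas  miss  (counter 8, T3.r 7)
[14] T0.cas  hit  (counter 9, T0.r 8)
Flip is step 8.

step = 8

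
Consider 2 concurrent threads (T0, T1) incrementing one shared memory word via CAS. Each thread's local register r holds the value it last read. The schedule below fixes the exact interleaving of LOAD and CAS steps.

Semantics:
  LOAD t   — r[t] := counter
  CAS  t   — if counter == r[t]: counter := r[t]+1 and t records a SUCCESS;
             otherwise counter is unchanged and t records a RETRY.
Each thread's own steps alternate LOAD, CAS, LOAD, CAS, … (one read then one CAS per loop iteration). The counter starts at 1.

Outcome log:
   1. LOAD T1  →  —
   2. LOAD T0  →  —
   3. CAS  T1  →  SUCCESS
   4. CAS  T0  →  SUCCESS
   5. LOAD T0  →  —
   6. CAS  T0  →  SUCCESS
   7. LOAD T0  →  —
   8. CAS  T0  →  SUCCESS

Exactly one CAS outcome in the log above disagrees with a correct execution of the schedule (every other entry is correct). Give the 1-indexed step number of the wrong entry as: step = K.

step = 4

Reference trace:
step 1: T1 LOAD ⇒ load; ctr=1 reg=1
step 2: T0 LOAD ⇒ load; ctr=1 reg=1
step 3: T1 CAS ⇒ ok; ctr=2 reg=1
step 4: T0 CAS ⇒ retry; ctr=2 reg=1
step 5: T0 LOAD ⇒ load; ctr=2 reg=2
step 6: T0 CAS ⇒ ok; ctr=3 reg=2
step 7: T0 LOAD ⇒ load; ctr=3 reg=3
step 8: T0 CAS ⇒ ok; ctr=4 reg=3
Log disagrees first at step 4.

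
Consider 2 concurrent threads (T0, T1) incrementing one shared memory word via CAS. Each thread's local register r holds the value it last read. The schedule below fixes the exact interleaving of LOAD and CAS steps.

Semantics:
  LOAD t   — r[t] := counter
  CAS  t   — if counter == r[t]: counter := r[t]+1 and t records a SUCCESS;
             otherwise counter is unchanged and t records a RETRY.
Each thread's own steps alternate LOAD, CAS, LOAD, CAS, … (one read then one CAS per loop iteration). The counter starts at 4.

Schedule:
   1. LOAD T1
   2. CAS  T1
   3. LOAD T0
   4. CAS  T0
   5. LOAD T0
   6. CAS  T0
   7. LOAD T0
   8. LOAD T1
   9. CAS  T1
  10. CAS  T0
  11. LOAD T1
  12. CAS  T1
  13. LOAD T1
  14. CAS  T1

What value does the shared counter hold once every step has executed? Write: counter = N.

step 1: T1 LOAD ⇒ load; ctr=4 reg=4
step 2: T1 CAS ⇒ ok; ctr=5 reg=4
step 3: T0 LOAD ⇒ load; ctr=5 reg=5
step 4: T0 CAS ⇒ ok; ctr=6 reg=5
step 5: T0 LOAD ⇒ load; ctr=6 reg=6
step 6: T0 CAS ⇒ ok; ctr=7 reg=6
step 7: T0 LOAD ⇒ load; ctr=7 reg=7
step 8: T1 LOAD ⇒ load; ctr=7 reg=7
step 9: T1 CAS ⇒ ok; ctr=8 reg=7
step 10: T0 CAS ⇒ retry; ctr=8 reg=7
step 11: T1 LOAD ⇒ load; ctr=8 reg=8
step 12: T1 CAS ⇒ ok; ctr=9 reg=8
step 13: T1 LOAD ⇒ load; ctr=9 reg=9
step 14: T1 CAS ⇒ ok; ctr=10 reg=9

counter = 10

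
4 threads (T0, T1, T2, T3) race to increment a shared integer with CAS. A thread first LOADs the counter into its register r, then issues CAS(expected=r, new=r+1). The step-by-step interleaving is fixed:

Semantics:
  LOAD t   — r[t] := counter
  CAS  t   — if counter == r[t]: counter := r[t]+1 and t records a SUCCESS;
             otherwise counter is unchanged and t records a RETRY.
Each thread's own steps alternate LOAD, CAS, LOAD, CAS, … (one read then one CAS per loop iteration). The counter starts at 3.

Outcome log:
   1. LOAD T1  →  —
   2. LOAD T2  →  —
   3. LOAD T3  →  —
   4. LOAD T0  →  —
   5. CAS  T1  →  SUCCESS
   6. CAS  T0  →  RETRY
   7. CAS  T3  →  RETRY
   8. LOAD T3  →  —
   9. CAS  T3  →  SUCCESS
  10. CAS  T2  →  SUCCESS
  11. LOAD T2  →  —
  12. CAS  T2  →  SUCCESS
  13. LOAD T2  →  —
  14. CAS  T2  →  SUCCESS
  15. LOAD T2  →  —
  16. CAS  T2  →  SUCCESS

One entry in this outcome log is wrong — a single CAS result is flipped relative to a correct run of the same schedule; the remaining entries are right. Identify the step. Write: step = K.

Reference trace:
   1) LOAD T1:  M=3  r_T1=3
   2) LOAD T2:  M=3  r_T2=3
   3) LOAD T3:  M=3  r_T3=3
   4) LOAD T0:  M=3  r_T0=3
   5) CAS  T1:  M=4  r_T1=3 ✓
   6) CAS  T0:  M=4  r_T0=3 ✗
   7) CAS  T3:  M=4  r_T3=3 ✗
   8) LOAD T3:  M=4  r_T3=4
   9) CAS  T3:  M=5  r_T3=4 ✓
  10) CAS  T2:  M=5  r_T2=3 ✗
  11) LOAD T2:  M=5  r_T2=5
  12) CAS  T2:  M=6  r_T2=5 ✓
  13) LOAD T2:  M=6  r_T2=6
  14) CAS  T2:  M=7  r_T2=6 ✓
  15) LOAD T2:  M=7  r_T2=7
  16) CAS  T2:  M=8  r_T2=7 ✓
Mismatch at 10.

step = 10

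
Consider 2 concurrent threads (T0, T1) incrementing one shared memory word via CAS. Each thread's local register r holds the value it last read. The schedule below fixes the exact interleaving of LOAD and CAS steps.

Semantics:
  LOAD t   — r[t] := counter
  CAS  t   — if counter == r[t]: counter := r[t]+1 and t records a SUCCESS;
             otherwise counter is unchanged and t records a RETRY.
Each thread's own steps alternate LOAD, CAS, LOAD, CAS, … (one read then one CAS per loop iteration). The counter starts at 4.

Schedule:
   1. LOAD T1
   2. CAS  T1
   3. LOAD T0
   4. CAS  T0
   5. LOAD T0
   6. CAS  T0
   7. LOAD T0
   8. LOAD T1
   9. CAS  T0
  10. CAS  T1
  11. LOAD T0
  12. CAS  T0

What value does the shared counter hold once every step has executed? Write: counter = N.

counter = 9

[1] T1.load  rd  (counter 4, T1.r 4)
[2] T1.cas  hit  (counter 5, T1.r 4)
[3] T0.load  rd  (counter 5, T0.r 5)
[4] T0.cas  hit  (counter 6, T0.r 5)
[5] T0.load  rd  (counter 6, T0.r 6)
[6] T0.cas  hit  (counter 7, T0.r 6)
[7] T0.load  rd  (counter 7, T0.r 7)
[8] T1.load  rd  (counter 7, T1.r 7)
[9] T0.cas  hit  (counter 8, T0.r 7)
[10] T1.cas  miss  (counter 8, T1.r 7)
[11] T0.load  rd  (counter 8, T0.r 8)
[12] T0.cas  hit  (counter 9, T0.r 8)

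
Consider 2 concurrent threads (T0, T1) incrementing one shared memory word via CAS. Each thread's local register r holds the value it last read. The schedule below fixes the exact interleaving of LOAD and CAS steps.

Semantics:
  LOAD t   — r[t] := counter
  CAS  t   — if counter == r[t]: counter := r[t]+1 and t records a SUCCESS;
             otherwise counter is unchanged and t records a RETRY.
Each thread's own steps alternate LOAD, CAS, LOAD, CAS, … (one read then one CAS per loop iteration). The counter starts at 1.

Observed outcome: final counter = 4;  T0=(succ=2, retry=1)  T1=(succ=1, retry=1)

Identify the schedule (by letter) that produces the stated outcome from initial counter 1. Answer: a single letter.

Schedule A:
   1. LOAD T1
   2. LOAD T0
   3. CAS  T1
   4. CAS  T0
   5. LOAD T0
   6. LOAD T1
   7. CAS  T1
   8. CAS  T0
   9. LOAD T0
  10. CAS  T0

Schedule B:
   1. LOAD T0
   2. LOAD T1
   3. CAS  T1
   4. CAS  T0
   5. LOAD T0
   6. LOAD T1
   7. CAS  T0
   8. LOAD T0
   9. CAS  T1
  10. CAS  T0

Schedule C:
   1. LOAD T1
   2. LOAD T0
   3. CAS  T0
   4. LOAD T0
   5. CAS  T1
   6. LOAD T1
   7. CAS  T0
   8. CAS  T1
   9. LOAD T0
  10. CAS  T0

B

Tracing schedule B:
1. LOAD T0 → mem=1 r[T0]=1 [LOAD]
2. LOAD T1 → mem=1 r[T1]=1 [LOAD]
3. CAS T1 → mem=2 r[T1]=1 [OK]
4. CAS T0 → mem=2 r[T0]=1 [RETRY]
5. LOAD T0 → mem=2 r[T0]=2 [LOAD]
6. LOAD T1 → mem=2 r[T1]=2 [LOAD]
7. CAS T0 → mem=3 r[T0]=2 [OK]
8. LOAD T0 → mem=3 r[T0]=3 [LOAD]
9. CAS T1 → mem=3 r[T1]=2 [RETRY]
10. CAS T0 → mem=4 r[T0]=3 [OK]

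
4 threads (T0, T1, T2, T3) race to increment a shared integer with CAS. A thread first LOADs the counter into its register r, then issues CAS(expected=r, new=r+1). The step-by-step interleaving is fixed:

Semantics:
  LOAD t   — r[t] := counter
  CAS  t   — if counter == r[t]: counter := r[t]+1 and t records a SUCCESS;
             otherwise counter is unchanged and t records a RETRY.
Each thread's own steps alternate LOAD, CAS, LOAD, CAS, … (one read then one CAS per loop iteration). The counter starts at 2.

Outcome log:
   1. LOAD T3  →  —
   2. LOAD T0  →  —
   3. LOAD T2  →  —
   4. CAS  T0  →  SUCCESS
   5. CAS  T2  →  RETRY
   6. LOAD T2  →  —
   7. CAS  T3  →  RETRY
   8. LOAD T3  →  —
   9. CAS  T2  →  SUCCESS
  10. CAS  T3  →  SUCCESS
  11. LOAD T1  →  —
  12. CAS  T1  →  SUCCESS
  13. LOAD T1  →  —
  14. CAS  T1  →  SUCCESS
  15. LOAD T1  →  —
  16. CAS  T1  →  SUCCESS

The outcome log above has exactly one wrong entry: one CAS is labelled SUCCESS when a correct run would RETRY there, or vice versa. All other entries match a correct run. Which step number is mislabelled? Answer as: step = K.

Reference trace:
[1] T3.load  rd  (counter 2, T3.r 2)
[2] T0.load  rd  (counter 2, T0.r 2)
[3] T2.load  rd  (counter 2, T2.r 2)
[4] T0.cas  hit  (counter 3, T0.r 2)
[5] T2.cas  miss  (counter 3, T2.r 2)
[6] T2.load  rd  (counter 3, T2.r 3)
[7] T3.cas  miss  (counter 3, T3.r 2)
[8] T3.load  rd  (counter 3, T3.r 3)
[9] T2.cas  hit  (counter 4, T2.r 3)
[10] T3.cas  miss  (counter 4, T3.r 3)
[11] T1.load  rd  (counter 4, T1.r 4)
[12] T1.cas  hit  (counter 5, T1.r 4)
[13] T1.load  rd  (counter 5, T1.r 5)
[14] T1.cas  hit  (counter 6, T1.r 5)
[15] T1.load  rd  (counter 6, T1.r 6)
[16] T1.cas  hit  (counter 7, T1.r 6)
Mismatch at 10.

step = 10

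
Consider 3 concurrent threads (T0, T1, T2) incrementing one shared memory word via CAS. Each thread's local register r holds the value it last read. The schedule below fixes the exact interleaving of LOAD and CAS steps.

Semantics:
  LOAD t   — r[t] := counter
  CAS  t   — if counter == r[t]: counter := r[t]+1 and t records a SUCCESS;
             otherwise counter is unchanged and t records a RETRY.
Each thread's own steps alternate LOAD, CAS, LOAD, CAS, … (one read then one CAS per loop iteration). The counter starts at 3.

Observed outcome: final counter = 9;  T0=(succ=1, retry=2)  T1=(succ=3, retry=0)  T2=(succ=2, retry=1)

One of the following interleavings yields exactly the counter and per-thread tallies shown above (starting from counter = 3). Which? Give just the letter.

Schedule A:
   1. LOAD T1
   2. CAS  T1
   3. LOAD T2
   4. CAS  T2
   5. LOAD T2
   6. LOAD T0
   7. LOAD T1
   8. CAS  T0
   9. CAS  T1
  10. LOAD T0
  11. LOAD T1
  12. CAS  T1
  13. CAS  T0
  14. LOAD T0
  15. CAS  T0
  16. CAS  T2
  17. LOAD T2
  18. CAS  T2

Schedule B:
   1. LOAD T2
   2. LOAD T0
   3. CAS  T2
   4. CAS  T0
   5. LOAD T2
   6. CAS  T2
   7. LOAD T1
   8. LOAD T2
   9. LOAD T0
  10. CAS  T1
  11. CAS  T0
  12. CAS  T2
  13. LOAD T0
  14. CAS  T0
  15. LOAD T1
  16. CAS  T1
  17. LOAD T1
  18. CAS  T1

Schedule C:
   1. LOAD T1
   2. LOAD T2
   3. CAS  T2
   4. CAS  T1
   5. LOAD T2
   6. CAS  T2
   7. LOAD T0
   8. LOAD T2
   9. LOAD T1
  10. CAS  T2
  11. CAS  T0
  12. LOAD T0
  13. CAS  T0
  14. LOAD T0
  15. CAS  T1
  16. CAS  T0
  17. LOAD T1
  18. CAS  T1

Simulating candidate B:
step 1: T2 LOAD ⇒ load; ctr=3 reg=3
step 2: T0 LOAD ⇒ load; ctr=3 reg=3
step 3: T2 CAS ⇒ ok; ctr=4 reg=3
step 4: T0 CAS ⇒ retry; ctr=4 reg=3
step 5: T2 LOAD ⇒ load; ctr=4 reg=4
step 6: T2 CAS ⇒ ok; ctr=5 reg=4
step 7: T1 LOAD ⇒ load; ctr=5 reg=5
step 8: T2 LOAD ⇒ load; ctr=5 reg=5
step 9: T0 LOAD ⇒ load; ctr=5 reg=5
step 10: T1 CAS ⇒ ok; ctr=6 reg=5
step 11: T0 CAS ⇒ retry; ctr=6 reg=5
step 12: T2 CAS ⇒ retry; ctr=6 reg=5
step 13: T0 LOAD ⇒ load; ctr=6 reg=6
step 14: T0 CAS ⇒ ok; ctr=7 reg=6
step 15: T1 LOAD ⇒ load; ctr=7 reg=7
step 16: T1 CAS ⇒ ok; ctr=8 reg=7
step 17: T1 LOAD ⇒ load; ctr=8 reg=8
step 18: T1 CAS ⇒ ok; ctr=9 reg=8

B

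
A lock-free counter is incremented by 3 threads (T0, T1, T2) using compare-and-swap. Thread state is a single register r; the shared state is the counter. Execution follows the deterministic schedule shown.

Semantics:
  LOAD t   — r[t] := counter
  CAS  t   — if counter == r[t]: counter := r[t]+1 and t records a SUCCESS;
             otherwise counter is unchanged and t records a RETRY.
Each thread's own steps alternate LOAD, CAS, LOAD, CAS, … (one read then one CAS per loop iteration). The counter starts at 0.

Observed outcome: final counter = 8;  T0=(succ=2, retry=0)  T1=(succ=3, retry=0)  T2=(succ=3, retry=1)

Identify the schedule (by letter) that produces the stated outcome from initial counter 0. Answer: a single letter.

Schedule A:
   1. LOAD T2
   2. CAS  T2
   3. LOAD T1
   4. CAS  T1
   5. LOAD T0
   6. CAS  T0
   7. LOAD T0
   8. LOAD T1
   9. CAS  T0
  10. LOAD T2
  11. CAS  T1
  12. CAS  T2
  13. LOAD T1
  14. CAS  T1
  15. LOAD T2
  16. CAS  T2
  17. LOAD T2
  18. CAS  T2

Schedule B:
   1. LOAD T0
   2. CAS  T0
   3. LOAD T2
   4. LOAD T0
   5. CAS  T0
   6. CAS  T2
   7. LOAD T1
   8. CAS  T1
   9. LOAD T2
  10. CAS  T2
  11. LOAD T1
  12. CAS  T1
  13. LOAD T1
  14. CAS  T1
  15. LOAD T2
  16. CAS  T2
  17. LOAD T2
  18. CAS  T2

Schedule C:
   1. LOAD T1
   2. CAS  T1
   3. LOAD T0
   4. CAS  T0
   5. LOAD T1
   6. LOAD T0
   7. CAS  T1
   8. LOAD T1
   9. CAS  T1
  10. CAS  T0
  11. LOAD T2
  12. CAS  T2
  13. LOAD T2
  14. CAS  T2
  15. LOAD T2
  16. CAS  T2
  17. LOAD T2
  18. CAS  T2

Run B:
1. LOAD T0 → mem=0 r[T0]=0 [LOAD]
2. CAS T0 → mem=1 r[T0]=0 [OK]
3. LOAD T2 → mem=1 r[T2]=1 [LOAD]
4. LOAD T0 → mem=1 r[T0]=1 [LOAD]
5. CAS T0 → mem=2 r[T0]=1 [OK]
6. CAS T2 → mem=2 r[T2]=1 [RETRY]
7. LOAD T1 → mem=2 r[T1]=2 [LOAD]
8. CAS T1 → mem=3 r[T1]=2 [OK]
9. LOAD T2 → mem=3 r[T2]=3 [LOAD]
10. CAS T2 → mem=4 r[T2]=3 [OK]
11. LOAD T1 → mem=4 r[T1]=4 [LOAD]
12. CAS T1 → mem=5 r[T1]=4 [OK]
13. LOAD T1 → mem=5 r[T1]=5 [LOAD]
14. CAS T1 → mem=6 r[T1]=5 [OK]
15. LOAD T2 → mem=6 r[T2]=6 [LOAD]
16. CAS T2 → mem=7 r[T2]=6 [OK]
17. LOAD T2 → mem=7 r[T2]=7 [LOAD]
18. CAS T2 → mem=8 r[T2]=7 [OK]

B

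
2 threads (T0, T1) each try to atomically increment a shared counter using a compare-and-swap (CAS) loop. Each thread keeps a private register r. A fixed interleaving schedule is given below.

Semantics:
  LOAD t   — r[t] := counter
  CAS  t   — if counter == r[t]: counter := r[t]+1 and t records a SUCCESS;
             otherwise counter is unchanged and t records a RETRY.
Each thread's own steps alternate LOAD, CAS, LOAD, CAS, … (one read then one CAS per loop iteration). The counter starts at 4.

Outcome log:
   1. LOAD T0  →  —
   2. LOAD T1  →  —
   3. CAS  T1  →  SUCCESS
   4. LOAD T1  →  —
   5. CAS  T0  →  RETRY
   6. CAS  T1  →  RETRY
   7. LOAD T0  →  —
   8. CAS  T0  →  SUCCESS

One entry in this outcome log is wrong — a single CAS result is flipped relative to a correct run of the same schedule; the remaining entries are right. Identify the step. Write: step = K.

step = 6

Correct run:
#1 T0 reads 4
#2 T1 reads 4
#3 T1 CAS(4→5) writes; counter now 5
#4 T1 reads 5
#5 T0 CAS(4→5) fails; counter now 5
#6 T1 CAS(5→6) writes; counter now 6
#7 T0 reads 6
#8 T0 CAS(6→7) writes; counter now 7
Mismatch at 6.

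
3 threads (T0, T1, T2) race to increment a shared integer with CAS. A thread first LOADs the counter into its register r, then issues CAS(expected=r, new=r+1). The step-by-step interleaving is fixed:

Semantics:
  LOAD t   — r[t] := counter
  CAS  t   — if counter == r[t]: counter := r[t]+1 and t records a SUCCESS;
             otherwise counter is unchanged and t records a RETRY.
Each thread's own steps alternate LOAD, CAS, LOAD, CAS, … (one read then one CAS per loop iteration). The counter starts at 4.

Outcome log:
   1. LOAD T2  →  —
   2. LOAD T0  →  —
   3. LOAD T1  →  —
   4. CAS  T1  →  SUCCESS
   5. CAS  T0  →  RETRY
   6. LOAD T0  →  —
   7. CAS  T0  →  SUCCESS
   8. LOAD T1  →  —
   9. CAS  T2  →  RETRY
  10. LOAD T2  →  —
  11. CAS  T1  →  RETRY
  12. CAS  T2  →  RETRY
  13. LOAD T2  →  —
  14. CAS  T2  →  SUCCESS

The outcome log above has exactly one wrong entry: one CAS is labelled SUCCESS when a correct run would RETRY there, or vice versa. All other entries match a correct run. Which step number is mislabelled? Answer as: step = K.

step = 11

Correct run:
step 1: T2 LOAD ⇒ load; ctr=4 reg=4
step 2: T0 LOAD ⇒ load; ctr=4 reg=4
step 3: T1 LOAD ⇒ load; ctr=4 reg=4
step 4: T1 CAS ⇒ ok; ctr=5 reg=4
step 5: T0 CAS ⇒ retry; ctr=5 reg=4
step 6: T0 LOAD ⇒ load; ctr=5 reg=5
step 7: T0 CAS ⇒ ok; ctr=6 reg=5
step 8: T1 LOAD ⇒ load; ctr=6 reg=6
step 9: T2 CAS ⇒ retry; ctr=6 reg=4
step 10: T2 LOAD ⇒ load; ctr=6 reg=6
step 11: T1 CAS ⇒ ok; ctr=7 reg=6
step 12: T2 CAS ⇒ retry; ctr=7 reg=6
step 13: T2 LOAD ⇒ load; ctr=7 reg=7
step 14: T2 CAS ⇒ ok; ctr=8 reg=7
Mismatch at 11.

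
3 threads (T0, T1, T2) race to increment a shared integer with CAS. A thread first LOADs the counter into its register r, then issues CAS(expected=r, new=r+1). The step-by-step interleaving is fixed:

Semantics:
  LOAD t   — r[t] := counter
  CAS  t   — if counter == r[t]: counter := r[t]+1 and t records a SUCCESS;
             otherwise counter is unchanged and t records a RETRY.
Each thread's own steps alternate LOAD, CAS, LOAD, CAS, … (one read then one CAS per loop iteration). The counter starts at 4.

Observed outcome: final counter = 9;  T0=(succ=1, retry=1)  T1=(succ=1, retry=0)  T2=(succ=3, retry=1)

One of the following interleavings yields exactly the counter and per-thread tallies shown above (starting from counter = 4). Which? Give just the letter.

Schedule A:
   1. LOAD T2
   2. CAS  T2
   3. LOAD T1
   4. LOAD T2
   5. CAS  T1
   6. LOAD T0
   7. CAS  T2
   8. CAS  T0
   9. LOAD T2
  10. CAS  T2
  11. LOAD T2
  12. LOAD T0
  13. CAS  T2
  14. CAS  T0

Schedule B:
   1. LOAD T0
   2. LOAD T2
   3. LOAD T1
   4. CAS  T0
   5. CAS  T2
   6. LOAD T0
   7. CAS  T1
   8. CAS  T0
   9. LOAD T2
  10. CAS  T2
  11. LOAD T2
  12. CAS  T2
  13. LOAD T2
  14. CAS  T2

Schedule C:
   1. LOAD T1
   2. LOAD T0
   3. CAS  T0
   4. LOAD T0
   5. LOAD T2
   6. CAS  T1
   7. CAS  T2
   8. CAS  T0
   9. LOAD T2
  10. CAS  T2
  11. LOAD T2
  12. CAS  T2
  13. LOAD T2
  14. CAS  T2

Run A:
[1] T2.load  rd  (counter 4, T2.r 4)
[2] T2.cas  hit  (counter 5, T2.r 4)
[3] T1.load  rd  (counter 5, T1.r 5)
[4] T2.load  rd  (counter 5, T2.r 5)
[5] T1.cas  hit  (counter 6, T1.r 5)
[6] T0.load  rd  (counter 6, T0.r 6)
[7] T2.cas  miss  (counter 6, T2.r 5)
[8] T0.cas  hit  (counter 7, T0.r 6)
[9] T2.load  rd  (counter 7, T2.r 7)
[10] T2.cas  hit  (counter 8, T2.r 7)
[11] T2.load  rd  (counter 8, T2.r 8)
[12] T0.load  rd  (counter 8, T0.r 8)
[13] T2.cas  hit  (counter 9, T2.r 8)
[14] T0.cas  miss  (counter 9, T0.r 8)

A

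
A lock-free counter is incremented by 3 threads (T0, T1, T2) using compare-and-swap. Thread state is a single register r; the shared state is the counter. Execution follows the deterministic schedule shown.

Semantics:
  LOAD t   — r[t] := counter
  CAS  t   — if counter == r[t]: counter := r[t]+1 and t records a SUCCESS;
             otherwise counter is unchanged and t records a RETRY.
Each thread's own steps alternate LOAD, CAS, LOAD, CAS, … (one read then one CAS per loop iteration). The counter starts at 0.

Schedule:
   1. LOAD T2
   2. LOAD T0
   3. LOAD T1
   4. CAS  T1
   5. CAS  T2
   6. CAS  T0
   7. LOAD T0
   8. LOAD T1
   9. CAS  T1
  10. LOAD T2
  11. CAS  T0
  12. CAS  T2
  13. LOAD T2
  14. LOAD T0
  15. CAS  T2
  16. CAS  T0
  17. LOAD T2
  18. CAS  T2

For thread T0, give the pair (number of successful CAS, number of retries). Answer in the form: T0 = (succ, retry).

#1 T2 reads 0
#2 T0 reads 0
#3 T1 reads 0
#4 T1 CAS(0→1) writes; counter now 1
#5 T2 CAS(0→1) fails; counter now 1
#6 T0 CAS(0→1) fails; counter now 1
#7 T0 reads 1
#8 T1 reads 1
#9 T1 CAS(1→2) writes; counter now 2
#10 T2 reads 2
#11 T0 CAS(1→2) fails; counter now 2
#12 T2 CAS(2→3) writes; counter now 3
#13 T2 reads 3
#14 T0 reads 3
#15 T2 CAS(3→4) writes; counter now 4
#16 T0 CAS(3→4) fails; counter now 4
#17 T2 reads 4
#18 T2 CAS(4→5) writes; counter now 5

T0 = (0, 3)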